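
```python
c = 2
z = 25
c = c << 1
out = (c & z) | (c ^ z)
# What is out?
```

Trace:
`c = 2` → c = 2
`z = 25` → z = 25
`c = c << 1` → c = 4
`out = (c & z) | (c ^ z)` → out = 29
So out = 29

Answer: 29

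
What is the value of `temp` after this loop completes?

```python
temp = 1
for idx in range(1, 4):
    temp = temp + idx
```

Start at 1, add 1 through 3
`temp` takes the values: 1 → 2 → 4 → 7

Answer: 7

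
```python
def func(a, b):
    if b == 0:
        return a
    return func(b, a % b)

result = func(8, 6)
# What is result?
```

func(8, 6) -> func(6, 2) -> func(2, 0) -> 2

Answer: 2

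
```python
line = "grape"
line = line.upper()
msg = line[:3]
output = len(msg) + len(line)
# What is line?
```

Trace:
`line = "grape"` → line = 'grape'
`line = line.upper()` → line = 'GRAPE'
`msg = line[:3]` → msg = 'GRA'
`output = len(msg) + len(line)` → output = 8
So line = 'GRAPE'

Answer: 'GRAPE'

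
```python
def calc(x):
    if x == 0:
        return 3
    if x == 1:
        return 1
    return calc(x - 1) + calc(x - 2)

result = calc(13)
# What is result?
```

Build up from base cases: calc(0)=3, calc(1)=1, calc(2)=4, calc(3)=5, calc(4)=9, calc(5)=14, calc(6)=23, ..., calc(13)=665

Answer: 665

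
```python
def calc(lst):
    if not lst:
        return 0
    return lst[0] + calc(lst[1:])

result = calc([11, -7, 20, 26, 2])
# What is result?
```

11 + (-7) + 20 + 26 + 2 + 0 = 52

Answer: 52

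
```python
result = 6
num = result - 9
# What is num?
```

Trace:
`result = 6` → result = 6
`num = result - 9` → num = -3
So num = -3

Answer: -3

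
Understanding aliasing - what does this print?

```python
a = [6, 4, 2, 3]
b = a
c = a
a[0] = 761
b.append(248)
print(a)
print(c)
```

Key concept: multiple aliases.
Step by step:
`a = [6, 4, 2, 3]` → a = [6, 4, 2, 3]
`b = a` → b = [6, 4, 2, 3] (same object as a)
`c = a` → c = [6, 4, 2, 3] (same object as a, b)
`a[0] = 761` → a = [761, 4, 2, 3] (same object as b, c); b = [761, 4, 2, 3] (same object as a, c); c = [761, 4, 2, 3] (same object as a, b)
`b.append(248)` → a = [761, 4, 2, 3, 248] (same object as b, c); b = [761, 4, 2, 3, 248] (same object as a, c); c = [761, 4, 2, 3, 248] (same object as a, b)
`print(a)` → prints [761, 4, 2, 3, 248]
`print(c)` → prints [761, 4, 2, 3, 248]

Answer:
[761, 4, 2, 3, 248]
[761, 4, 2, 3, 248]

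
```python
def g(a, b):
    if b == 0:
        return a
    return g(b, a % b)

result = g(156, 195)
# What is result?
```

g(156, 195) -> g(195, 156) -> g(156, 39) -> g(39, 0) -> 39

Answer: 39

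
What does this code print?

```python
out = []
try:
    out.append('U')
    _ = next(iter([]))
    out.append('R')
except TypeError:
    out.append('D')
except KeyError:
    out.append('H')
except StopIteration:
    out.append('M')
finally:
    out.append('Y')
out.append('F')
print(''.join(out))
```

Execution trace: 'U' (try body) → 'M' (except StopIteration) → 'Y' (finally) → 'F' (after the try/except). Output: UMYF

Answer: UMYF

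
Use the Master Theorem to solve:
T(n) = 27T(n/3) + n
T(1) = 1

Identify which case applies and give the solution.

a=27, b=3, f(n)=n. log_3(27) = 3. Since c=1 < 3, Case 1 applies: T(n) = Θ(n^log_b(a)) = O(n^3).

Answer: O(n^3) - Case 1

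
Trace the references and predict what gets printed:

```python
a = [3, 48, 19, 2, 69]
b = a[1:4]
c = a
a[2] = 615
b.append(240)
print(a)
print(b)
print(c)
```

Key concept: slice vs alias.
Step by step:
`a = [3, 48, 19, 2, 69]` → a = [3, 48, 19, 2, 69]
`b = a[1:4]` → b = [48, 19, 2]
`c = a` → c = [3, 48, 19, 2, 69] (same object as a)
`a[2] = 615` → a = [3, 48, 615, 2, 69] (same object as c); c = [3, 48, 615, 2, 69] (same object as a)
`b.append(240)` → b = [48, 19, 2, 240]
`print(a)` → prints [3, 48, 615, 2, 69]
`print(b)` → prints [48, 19, 2, 240]
`print(c)` → prints [3, 48, 615, 2, 69]

Answer:
[3, 48, 615, 2, 69]
[48, 19, 2, 240]
[3, 48, 615, 2, 69]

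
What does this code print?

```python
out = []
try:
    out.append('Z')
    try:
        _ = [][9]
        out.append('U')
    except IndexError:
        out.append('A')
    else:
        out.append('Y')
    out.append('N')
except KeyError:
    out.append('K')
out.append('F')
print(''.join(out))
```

Execution trace: 'Z' (try body) → 'A' (inner except IndexError) → 'N' (try body, no exception) → 'F' (after the try/except). Output: ZANF

Answer: ZANF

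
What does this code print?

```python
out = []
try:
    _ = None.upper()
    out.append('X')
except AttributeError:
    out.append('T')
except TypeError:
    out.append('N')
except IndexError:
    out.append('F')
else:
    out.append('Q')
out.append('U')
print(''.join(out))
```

Execution trace: 'T' (except AttributeError) → 'U' (after the try/except). Output: TU

Answer: TU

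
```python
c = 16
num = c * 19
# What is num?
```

Trace:
`c = 16` → c = 16
`num = c * 19` → num = 304
So num = 304

Answer: 304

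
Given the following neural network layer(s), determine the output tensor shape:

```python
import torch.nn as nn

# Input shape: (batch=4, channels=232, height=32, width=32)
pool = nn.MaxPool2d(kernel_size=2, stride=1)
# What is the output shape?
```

Input: (4, 232, 32, 32) -> Output: (4, 232, 31, 31)

Answer: (4, 232, 31, 31)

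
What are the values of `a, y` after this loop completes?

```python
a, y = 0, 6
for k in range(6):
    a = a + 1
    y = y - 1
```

a goes 0→6, y goes 6→0
`a, y` takes the values: (0, 6) → (1, 6) → (1, 5) → (2, 5) → (2, 4) → (3, 4) → (3, 3) → (4, 3) → (4, 2) → (5, 2) → (5, 1) → (6, 1) → (6, 0)

Answer: 6, 0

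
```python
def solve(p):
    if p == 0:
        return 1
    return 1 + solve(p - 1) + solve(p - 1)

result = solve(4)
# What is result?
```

solve(p) = 1 + 2·solve(p-1), solve(0)=1. Closed form: (1+1)·2^4 - 1 = 31.

Answer: 31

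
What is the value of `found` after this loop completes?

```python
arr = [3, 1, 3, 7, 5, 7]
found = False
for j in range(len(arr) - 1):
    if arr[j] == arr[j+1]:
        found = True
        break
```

Check consecutive duplicates in [3, 1, 3, 7, 5, 7]
`found` takes the values: False

Answer: False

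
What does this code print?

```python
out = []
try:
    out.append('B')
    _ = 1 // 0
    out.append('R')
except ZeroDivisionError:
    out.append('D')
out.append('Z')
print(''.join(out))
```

Execution trace: 'B' (try body) → 'D' (except ZeroDivisionError) → 'Z' (after the try/except). Output: BDZ

Answer: BDZ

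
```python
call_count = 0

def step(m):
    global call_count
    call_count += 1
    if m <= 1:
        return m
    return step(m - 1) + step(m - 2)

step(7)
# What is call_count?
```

Calls(m) = 1 + Calls(m-1) + Calls(m-2); Calls(0)=Calls(1)=1. For m=7 this gives 41.

Answer: 41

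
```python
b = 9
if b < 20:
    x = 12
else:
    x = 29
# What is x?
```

Trace:
`b = 9` → b = 9
`if b < 20: ...` → b < 20 is True → x = 12
So x = 12

Answer: 12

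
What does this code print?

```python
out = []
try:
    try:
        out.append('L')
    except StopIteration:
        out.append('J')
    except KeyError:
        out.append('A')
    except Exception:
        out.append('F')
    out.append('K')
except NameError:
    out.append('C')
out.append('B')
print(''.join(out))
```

Execution trace: 'L' (inner try body, no exception) → 'K' (try body, no exception) → 'B' (after the try/except). Output: LKB

Answer: LKB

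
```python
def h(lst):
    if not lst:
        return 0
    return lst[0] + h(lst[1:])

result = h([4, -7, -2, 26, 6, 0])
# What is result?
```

4 + (-7) + (-2) + 26 + 6 + 0 + 0 = 27

Answer: 27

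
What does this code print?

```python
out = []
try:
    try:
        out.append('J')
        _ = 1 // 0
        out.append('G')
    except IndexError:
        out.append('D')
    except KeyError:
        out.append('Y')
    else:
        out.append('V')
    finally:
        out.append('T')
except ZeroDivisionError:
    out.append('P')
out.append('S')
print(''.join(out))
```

Execution trace: 'J' (try body) → 'T' (finally) → 'P' (outer except ZeroDivisionError) → 'S' (after the try/except). Output: JTPS

Answer: JTPS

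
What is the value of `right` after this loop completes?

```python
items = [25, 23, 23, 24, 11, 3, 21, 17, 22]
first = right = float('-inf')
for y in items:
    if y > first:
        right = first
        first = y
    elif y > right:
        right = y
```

Second largest (with repeats) in [25, 23, 23, 24, 11, 3, 21, 17, 22]
`right` takes the values: -inf → 23 → 24

Answer: 24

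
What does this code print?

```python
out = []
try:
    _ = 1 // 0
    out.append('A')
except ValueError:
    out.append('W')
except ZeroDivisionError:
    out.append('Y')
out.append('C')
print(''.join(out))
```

Execution trace: 'Y' (except ZeroDivisionError) → 'C' (after the try/except). Output: YC

Answer: YC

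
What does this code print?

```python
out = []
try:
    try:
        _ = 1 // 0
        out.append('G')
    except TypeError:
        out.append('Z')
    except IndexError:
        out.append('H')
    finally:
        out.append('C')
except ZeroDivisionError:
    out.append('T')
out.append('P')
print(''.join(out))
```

Execution trace: 'C' (finally) → 'T' (outer except ZeroDivisionError) → 'P' (after the try/except). Output: CTP

Answer: CTP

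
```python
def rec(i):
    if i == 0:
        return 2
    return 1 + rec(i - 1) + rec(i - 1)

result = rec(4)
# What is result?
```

rec(i) = 1 + 2·rec(i-1), rec(0)=2. Closed form: (2+1)·2^4 - 1 = 47.

Answer: 47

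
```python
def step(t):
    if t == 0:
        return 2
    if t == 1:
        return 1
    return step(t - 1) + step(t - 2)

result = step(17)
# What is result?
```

Build up from base cases: step(0)=2, step(1)=1, step(2)=3, step(3)=4, step(4)=7, step(5)=11, step(6)=18, ..., step(17)=3571

Answer: 3571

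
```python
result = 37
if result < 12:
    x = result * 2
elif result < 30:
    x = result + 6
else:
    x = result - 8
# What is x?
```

Trace:
`result = 37` → result = 37
`if result < 12: ...` → result < 12 is False, result < 30 is False, take else branch → x = 29
So x = 29

Answer: 29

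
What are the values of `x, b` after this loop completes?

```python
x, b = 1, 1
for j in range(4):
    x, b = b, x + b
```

Fibonacci: after 4 iterations
`x, b` takes the values: (1, 1) → (1, 2) → (2, 3) → (3, 5) → (5, 8)

Answer: 5, 8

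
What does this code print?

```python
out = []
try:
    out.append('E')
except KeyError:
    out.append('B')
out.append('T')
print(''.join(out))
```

Execution trace: 'E' (try body, no exception) → 'T' (after the try/except). Output: ET

Answer: ET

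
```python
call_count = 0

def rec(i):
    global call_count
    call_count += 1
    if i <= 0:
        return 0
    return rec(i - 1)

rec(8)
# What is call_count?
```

Linear recursion stepping by 1: 9 calls from i=8 down to ≤0.

Answer: 9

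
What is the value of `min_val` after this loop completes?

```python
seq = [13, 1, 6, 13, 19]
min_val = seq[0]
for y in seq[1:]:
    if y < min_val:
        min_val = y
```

Minimum of [13, 1, 6, 13, 19]
`min_val` takes the values: 13 → 1

Answer: 1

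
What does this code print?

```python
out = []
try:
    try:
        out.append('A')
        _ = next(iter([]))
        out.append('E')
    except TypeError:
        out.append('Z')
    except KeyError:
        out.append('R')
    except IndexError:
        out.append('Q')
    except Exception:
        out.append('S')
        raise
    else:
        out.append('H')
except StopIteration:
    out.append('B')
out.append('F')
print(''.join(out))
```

Execution trace: 'A' (inner try body) → 'S' (inner except Exception) → 'B' (outer except StopIteration) → 'F' (after the try/except). Output: ASBF

Answer: ASBF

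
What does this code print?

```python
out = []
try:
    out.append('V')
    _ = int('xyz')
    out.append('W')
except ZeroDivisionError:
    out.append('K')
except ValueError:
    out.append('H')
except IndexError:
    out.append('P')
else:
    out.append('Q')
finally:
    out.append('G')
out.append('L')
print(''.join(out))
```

Execution trace: 'V' (try body) → 'H' (except ValueError) → 'G' (finally) → 'L' (after the try/except). Output: VHGL

Answer: VHGL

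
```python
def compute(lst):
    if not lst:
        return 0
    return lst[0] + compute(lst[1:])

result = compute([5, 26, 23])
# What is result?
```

5 + 26 + 23 + 0 = 54

Answer: 54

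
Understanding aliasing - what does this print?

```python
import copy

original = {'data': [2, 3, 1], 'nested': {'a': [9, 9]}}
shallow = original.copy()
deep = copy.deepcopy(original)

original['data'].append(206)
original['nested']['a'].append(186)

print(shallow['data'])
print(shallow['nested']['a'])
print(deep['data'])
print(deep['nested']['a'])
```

Key concept: comparing shallow vs deep copy.
Step by step:
`original = {'data': [2, 3, 1], 'nested': {'a': [9, 9]}}` → original = {'data': [2, 3, 1], 'nested': {'a': [9, 9]}}
`shallow = original.copy()` → shallow = {'data': [2, 3, 1], 'nested': {'a': [9, 9]}}
`deep = copy.deepcopy(original)` → deep = {'data': [2, 3, 1], 'nested': {'a': [9, 9]}}
`original['data'].append(206)` → original = {'data': [2, 3, 1, 206], 'nested': {'a': [9, 9]}}; shallow = {'data': [2, 3, 1, 206], 'nested': {'a': [9, 9]}}
`original['nested']['a'].append(186)` → original = {'data': [2, 3, 1, 206], 'nested': {'a': [9, 9, 186]}}; shallow = {'data': [2, 3, 1, 206], 'nested': {'a': [9, 9, 186]}}
`print(shallow['data'])` → prints [2, 3, 1, 206]
`print(shallow['nested']['a'])` → prints [9, 9, 186]
`print(deep['data'])` → prints [2, 3, 1]
`print(deep['nested']['a'])` → prints [9, 9]

Answer:
[2, 3, 1, 206]
[9, 9, 186]
[2, 3, 1]
[9, 9]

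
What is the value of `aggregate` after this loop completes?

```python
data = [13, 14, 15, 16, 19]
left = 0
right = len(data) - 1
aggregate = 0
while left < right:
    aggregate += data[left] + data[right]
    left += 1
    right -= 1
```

Sum of pairs from ends
`aggregate` takes the values: 0 → 32 → 62

Answer: 62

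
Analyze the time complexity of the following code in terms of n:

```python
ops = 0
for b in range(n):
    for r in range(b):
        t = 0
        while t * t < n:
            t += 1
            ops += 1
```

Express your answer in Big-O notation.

Each loop level contributes: n × n × √n. Multiplying the contributions gives O(n^2√n).

Answer: O(n^2√n)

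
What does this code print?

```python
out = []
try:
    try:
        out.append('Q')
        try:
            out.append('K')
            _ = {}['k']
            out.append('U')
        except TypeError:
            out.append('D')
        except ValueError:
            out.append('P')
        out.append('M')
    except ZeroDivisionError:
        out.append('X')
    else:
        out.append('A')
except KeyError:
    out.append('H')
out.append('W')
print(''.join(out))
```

Execution trace: 'Q' (try body) → 'K' (inner try body) → 'H' (outer except KeyError) → 'W' (after the try/except). Output: QKHW

Answer: QKHW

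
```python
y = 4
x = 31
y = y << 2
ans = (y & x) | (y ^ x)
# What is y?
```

Trace:
`y = 4` → y = 4
`x = 31` → x = 31
`y = y << 2` → y = 16
`ans = (y & x) | (y ^ x)` → ans = 31
So y = 16

Answer: 16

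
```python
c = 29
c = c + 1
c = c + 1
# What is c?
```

Trace:
`c = 29` → c = 29
`c = c + 1` → c = 30
`c = c + 1` → c = 31
So c = 31

Answer: 31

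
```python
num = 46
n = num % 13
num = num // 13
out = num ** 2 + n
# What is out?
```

Trace:
`num = 46` → num = 46
`n = num % 13` → n = 7
`num = num // 13` → num = 3
`out = num ** 2 + n` → out = 16
So out = 16

Answer: 16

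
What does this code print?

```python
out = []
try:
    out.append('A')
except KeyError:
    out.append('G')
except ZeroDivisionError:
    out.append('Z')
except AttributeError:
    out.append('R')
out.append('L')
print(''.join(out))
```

Execution trace: 'A' (try body, no exception) → 'L' (after the try/except). Output: AL

Answer: AL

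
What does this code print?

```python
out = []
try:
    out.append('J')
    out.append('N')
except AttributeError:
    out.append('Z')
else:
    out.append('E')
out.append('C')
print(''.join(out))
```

Execution trace: 'J' (try body) → 'N' (try body, no exception) → 'E' (else) → 'C' (after the try/except). Output: JNEC

Answer: JNEC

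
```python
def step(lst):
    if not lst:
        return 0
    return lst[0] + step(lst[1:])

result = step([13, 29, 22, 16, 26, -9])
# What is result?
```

13 + 29 + 22 + 16 + 26 + (-9) + 0 = 97

Answer: 97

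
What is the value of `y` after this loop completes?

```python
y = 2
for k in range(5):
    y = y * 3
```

Multiply by 3, 5 times: 2 * 3^5 = 486
`y` takes the values: 2 → 6 → 18 → 54 → 162 → 486

Answer: 486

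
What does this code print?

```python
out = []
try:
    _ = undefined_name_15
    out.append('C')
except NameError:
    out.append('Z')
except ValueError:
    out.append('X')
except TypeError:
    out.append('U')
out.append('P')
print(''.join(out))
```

Execution trace: 'Z' (except NameError) → 'P' (after the try/except). Output: ZP

Answer: ZP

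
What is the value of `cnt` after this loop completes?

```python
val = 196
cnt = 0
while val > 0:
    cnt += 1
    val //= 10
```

Count digits by repeated division by 10
`cnt` takes the values: 0 → 1 → 2 → 3

Answer: 3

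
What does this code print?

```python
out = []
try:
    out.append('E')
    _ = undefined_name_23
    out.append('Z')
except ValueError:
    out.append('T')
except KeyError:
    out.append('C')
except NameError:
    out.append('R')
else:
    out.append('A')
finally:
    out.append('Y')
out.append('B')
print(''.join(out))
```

Execution trace: 'E' (try body) → 'R' (except NameError) → 'Y' (finally) → 'B' (after the try/except). Output: ERYB

Answer: ERYB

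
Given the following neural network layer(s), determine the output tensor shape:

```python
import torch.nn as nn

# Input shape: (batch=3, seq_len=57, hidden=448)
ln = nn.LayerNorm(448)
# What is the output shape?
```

Input: (3, 57, 448) -> Output: (3, 57, 448)

Answer: (3, 57, 448)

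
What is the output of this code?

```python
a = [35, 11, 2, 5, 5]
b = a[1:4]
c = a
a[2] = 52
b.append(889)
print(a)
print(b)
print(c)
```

Key concept: slice vs alias.
Step by step:
`a = [35, 11, 2, 5, 5]` → a = [35, 11, 2, 5, 5]
`b = a[1:4]` → b = [11, 2, 5]
`c = a` → c = [35, 11, 2, 5, 5] (same object as a)
`a[2] = 52` → a = [35, 11, 52, 5, 5] (same object as c); c = [35, 11, 52, 5, 5] (same object as a)
`b.append(889)` → b = [11, 2, 5, 889]
`print(a)` → prints [35, 11, 52, 5, 5]
`print(b)` → prints [11, 2, 5, 889]
`print(c)` → prints [35, 11, 52, 5, 5]

Answer:
[35, 11, 52, 5, 5]
[11, 2, 5, 889]
[35, 11, 52, 5, 5]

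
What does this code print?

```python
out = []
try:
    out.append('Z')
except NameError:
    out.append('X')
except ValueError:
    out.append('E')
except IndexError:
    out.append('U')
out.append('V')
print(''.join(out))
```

Execution trace: 'Z' (try body, no exception) → 'V' (after the try/except). Output: ZV

Answer: ZV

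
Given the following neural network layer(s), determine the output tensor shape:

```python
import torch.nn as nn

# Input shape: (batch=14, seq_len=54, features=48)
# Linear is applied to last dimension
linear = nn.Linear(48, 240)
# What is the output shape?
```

Input: (14, 54, 48) -> Output: (14, 54, 240)

Answer: (14, 54, 240)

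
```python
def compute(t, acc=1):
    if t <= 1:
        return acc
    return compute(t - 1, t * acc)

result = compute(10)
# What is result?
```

Accumulator trace (n, acc): (10, 1) -> (9, 10) -> (8, 90) -> (7, 720) -> (6, 5040) -> (5, 30240) -> (4, 151200) -> (3, 604800) -> (2, 1814400) -> (1, 3628800) -> return 3628800

Answer: 3628800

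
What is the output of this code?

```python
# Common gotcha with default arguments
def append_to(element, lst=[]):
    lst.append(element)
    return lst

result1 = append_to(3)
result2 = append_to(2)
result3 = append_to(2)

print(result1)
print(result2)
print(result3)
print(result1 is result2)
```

Key concept: mutable default argument gotcha.
Step by step:
`result1 = append_to(3)` → result1 = [3]
`result2 = append_to(2)` → result1 = [3, 2] (same object as result2); result2 = [3, 2] (same object as result1)
`result3 = append_to(2)` → result1 = [3, 2, 2] (same object as result2, result3); result2 = [3, 2, 2] (same object as result1, result3); result3 = [3, 2, 2] (same object as result1, result2)
`print(result1)` → prints [3, 2, 2]
`print(result2)` → prints [3, 2, 2]
`print(result3)` → prints [3, 2, 2]
`print(result1 is result2)` → prints True

Answer:
[3, 2, 2]
[3, 2, 2]
[3, 2, 2]
True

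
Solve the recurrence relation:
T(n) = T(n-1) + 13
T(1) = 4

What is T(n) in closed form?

Unrolling: T(n) = T(1) + 13·(n-1) = 4 + 13(n-1) = 13n - 9.

Answer: T(n) = 13n - 9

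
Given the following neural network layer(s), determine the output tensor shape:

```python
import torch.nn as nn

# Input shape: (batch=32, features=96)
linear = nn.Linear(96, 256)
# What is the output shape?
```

Input: (32, 96) -> Output: (32, 256)

Answer: (32, 256)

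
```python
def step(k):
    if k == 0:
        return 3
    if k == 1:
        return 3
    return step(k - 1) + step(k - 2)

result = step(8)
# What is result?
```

Build up from base cases: step(0)=3, step(1)=3, step(2)=6, step(3)=9, step(4)=15, step(5)=24, step(6)=39, ..., step(8)=102

Answer: 102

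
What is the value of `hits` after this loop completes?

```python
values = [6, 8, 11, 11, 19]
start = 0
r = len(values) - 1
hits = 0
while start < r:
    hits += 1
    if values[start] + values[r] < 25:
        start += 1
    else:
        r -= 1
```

Steps to find pair summing to 25
`hits` takes the values: 0 → 1 → 2 → 3 → 4

Answer: 4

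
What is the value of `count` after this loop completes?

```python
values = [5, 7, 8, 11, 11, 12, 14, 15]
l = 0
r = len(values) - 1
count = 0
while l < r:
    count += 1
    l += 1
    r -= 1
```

Iterations until pointers meet (list length 8)
`count` takes the values: 0 → 1 → 2 → 3 → 4

Answer: 4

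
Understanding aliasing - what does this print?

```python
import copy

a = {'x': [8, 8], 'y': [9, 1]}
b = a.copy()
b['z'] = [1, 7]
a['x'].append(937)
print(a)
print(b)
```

Key concept: shallow copy of dict with mutable values.
Step by step:
`a = {'x': [8, 8], 'y': [9, 1]}` → a = {'x': [8, 8], 'y': [9, 1]}
`b = a.copy()` → b = {'x': [8, 8], 'y': [9, 1]}
`b['z'] = [1, 7]` → b = {'x': [8, 8], 'y': [9, 1], 'z': [1, 7]}
`a['x'].append(937)` → a = {'x': [8, 8, 937], 'y': [9, 1]}; b = {'x': [8, 8, 937], 'y': [9, 1], 'z': [1, 7]}
`print(a)` → prints {'x': [8, 8, 937], 'y': [9, 1]}
`print(b)` → prints {'x': [8, 8, 937], 'y': [9, 1], 'z': [1, 7]}

Answer:
{'x': [8, 8, 937], 'y': [9, 1]}
{'x': [8, 8, 937], 'y': [9, 1], 'z': [1, 7]}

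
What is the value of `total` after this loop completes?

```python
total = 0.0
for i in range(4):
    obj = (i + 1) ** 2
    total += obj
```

Sum of squared losses 1² + 2² + ... + 4²
`total` takes the values: 0.0 → 1.0 → 5.0 → 14.0 → 30.0

Answer: 30.0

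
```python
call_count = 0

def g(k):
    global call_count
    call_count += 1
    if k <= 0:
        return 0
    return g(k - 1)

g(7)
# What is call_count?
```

Linear recursion stepping by 1: 8 calls from k=7 down to ≤0.

Answer: 8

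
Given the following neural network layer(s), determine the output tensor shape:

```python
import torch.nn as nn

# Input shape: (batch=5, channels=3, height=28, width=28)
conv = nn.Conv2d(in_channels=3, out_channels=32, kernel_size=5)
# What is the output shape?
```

Input: (5, 3, 28, 28) -> Output: (5, 32, 24, 24)

Answer: (5, 32, 24, 24)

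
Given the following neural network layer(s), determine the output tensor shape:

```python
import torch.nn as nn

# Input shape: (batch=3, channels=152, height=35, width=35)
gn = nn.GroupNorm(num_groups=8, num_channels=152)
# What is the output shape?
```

Input: (3, 152, 35, 35) -> Output: (3, 152, 35, 35)

Answer: (3, 152, 35, 35)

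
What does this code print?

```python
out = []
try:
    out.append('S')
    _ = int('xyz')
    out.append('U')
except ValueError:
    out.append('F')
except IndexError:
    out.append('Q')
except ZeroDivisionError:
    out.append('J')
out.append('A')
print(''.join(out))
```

Execution trace: 'S' (try body) → 'F' (except ValueError) → 'A' (after the try/except). Output: SFA

Answer: SFA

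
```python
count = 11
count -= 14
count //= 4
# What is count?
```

Trace:
`count = 11` → count = 11
`count -= 14` → count = -3
`count //= 4` → count = -1
So count = -1

Answer: -1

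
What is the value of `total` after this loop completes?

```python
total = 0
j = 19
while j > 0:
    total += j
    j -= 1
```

Sum 19 down to 1
`total` takes the values: 0 → 19 → 37 → 54 → 70 → 85 → 99 → 112 → 124 → 135 → 145 → 154 → 162 → 169 → 175 → 180 → 184 → 187 → 189 → 190

Answer: 190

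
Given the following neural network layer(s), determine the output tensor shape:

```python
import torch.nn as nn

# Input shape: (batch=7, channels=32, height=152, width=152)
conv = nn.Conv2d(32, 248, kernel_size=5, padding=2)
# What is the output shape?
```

Input: (7, 32, 152, 152) -> Output: (7, 248, 152, 152)

Answer: (7, 248, 152, 152)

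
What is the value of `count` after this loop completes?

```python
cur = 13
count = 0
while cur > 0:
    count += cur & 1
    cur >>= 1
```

Count set bits in 13 (binary: 0b1101)
`count` takes the values: 0 → 1 → 2 → 3

Answer: 3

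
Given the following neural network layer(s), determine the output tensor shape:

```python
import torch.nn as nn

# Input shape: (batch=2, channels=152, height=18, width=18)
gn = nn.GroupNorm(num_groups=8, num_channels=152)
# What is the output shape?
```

Input: (2, 152, 18, 18) -> Output: (2, 152, 18, 18)

Answer: (2, 152, 18, 18)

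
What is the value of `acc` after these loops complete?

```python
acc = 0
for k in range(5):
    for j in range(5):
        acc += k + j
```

Sum of all k+j for k,j in 5x5
`acc` takes the values: 0 → 1 → 3 → 6 → 10 → 11 → 13 → 16 → 20 → 25 → 27 → 30 → 34 → 39 → 45 → 48 → 52 → 57 → 63 → 70 → 74 → 79 → 85 → 92 → 100

Answer: 100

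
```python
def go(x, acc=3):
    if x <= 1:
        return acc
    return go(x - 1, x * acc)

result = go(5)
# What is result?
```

Accumulator trace (n, acc): (5, 3) -> (4, 15) -> (3, 60) -> (2, 180) -> (1, 360) -> return 360

Answer: 360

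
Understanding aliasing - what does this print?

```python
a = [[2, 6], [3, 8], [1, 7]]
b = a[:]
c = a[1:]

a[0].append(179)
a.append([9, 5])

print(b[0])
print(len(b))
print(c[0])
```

Key concept: slice with nested mutation.
Step by step:
`a = [[2, 6], [3, 8], [1, 7]]` → a = [[2, 6], [3, 8], [1, 7]]
`b = a[:]` → b = [[2, 6], [3, 8], [1, 7]]
`c = a[1:]` → c = [[3, 8], [1, 7]]
`a[0].append(179)` → a = [[2, 6, 179], [3, 8], [1, 7]]; b = [[2, 6, 179], [3, 8], [1, 7]]
`a.append([9, 5])` → a = [[2, 6, 179], [3, 8], [1, 7], [9, 5]]
`print(b[0])` → prints [2, 6, 179]
`print(len(b))` → prints 3
`print(c[0])` → prints [3, 8]

Answer:
[2, 6, 179]
3
[3, 8]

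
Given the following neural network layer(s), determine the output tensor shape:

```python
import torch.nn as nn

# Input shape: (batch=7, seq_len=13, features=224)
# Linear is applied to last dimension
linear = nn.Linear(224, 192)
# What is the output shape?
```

Input: (7, 13, 224) -> Output: (7, 13, 192)

Answer: (7, 13, 192)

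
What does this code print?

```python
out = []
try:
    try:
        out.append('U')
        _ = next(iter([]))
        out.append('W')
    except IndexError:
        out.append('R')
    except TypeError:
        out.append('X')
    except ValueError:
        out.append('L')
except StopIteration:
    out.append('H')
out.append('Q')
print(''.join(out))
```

Execution trace: 'U' (try body) → 'H' (outer except StopIteration) → 'Q' (after the try/except). Output: UHQ

Answer: UHQ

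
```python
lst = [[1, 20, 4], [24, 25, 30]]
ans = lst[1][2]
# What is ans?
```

Trace:
`lst = [[1, 20, 4], [24, 25, 30]]` → lst = [[1, 20, 4], [24, 25, 30]]
`ans = lst[1][2]` → ans = 30
So ans = 30

Answer: 30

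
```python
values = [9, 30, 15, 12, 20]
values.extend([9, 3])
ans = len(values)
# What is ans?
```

Trace:
`values = [9, 30, 15, 12, 20]` → values = [9, 30, 15, 12, 20]
`values.extend([9, 3])` → values = [9, 30, 15, 12, 20, 9, 3]
`ans = len(values)` → ans = 7
So ans = 7

Answer: 7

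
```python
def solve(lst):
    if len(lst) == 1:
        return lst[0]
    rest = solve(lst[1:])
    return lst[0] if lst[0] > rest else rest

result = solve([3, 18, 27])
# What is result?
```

Recursive max over [3, 18, 27] = 27

Answer: 27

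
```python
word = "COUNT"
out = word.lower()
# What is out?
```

Trace:
`word = "COUNT"` → word = 'COUNT'
`out = word.lower()` → out = 'count'
So out = 'count'

Answer: 'count'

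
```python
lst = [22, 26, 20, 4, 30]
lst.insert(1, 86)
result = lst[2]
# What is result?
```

Trace:
`lst = [22, 26, 20, 4, 30]` → lst = [22, 26, 20, 4, 30]
`lst.insert(1, 86)` → lst = [22, 86, 26, 20, 4, 30]
`result = lst[2]` → result = 26
So result = 26

Answer: 26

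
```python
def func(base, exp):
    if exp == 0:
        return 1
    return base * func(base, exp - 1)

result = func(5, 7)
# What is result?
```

func(5, 7) = 5 * 5 * 5 * 5 * 5 * 5 * 5 = 78125

Answer: 78125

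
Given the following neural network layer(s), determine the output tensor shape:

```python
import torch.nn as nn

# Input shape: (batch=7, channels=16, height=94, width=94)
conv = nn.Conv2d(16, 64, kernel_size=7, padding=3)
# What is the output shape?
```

Input: (7, 16, 94, 94) -> Output: (7, 64, 94, 94)

Answer: (7, 64, 94, 94)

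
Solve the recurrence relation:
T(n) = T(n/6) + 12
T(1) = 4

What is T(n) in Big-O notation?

Each step divides n by 6 and adds 12. After log_6(n) steps we reach T(1)=4. So T(n) = 12·log_6(n) + 4 = O(log n).

Answer: O(log n)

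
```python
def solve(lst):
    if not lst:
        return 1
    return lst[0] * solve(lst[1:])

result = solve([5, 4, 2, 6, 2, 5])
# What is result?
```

Product over [5, 4, 2, 6, 2, 5] = 5 * 4 * 2 * 6 * 2 * 5 = 2400

Answer: 2400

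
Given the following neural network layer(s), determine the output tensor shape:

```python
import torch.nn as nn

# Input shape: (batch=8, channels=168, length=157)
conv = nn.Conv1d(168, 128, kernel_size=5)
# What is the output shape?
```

Input: (8, 168, 157) -> Output: (8, 128, 153)

Answer: (8, 128, 153)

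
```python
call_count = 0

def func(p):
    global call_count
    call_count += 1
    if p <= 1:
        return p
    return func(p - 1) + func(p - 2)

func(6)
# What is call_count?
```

Calls(p) = 1 + Calls(p-1) + Calls(p-2); Calls(0)=Calls(1)=1. For p=6 this gives 25.

Answer: 25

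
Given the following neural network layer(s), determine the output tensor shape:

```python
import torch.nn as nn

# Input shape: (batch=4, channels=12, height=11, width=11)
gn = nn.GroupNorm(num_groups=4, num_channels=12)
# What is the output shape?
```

Input: (4, 12, 11, 11) -> Output: (4, 12, 11, 11)

Answer: (4, 12, 11, 11)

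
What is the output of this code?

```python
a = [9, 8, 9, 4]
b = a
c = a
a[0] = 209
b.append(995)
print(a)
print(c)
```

Key concept: multiple aliases.
Step by step:
`a = [9, 8, 9, 4]` → a = [9, 8, 9, 4]
`b = a` → b = [9, 8, 9, 4] (same object as a)
`c = a` → c = [9, 8, 9, 4] (same object as a, b)
`a[0] = 209` → a = [209, 8, 9, 4] (same object as b, c); b = [209, 8, 9, 4] (same object as a, c); c = [209, 8, 9, 4] (same object as a, b)
`b.append(995)` → a = [209, 8, 9, 4, 995] (same object as b, c); b = [209, 8, 9, 4, 995] (same object as a, c); c = [209, 8, 9, 4, 995] (same object as a, b)
`print(a)` → prints [209, 8, 9, 4, 995]
`print(c)` → prints [209, 8, 9, 4, 995]

Answer:
[209, 8, 9, 4, 995]
[209, 8, 9, 4, 995]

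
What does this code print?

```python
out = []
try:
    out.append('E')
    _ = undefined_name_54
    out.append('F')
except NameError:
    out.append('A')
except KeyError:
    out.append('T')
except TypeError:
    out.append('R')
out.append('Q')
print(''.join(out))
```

Execution trace: 'E' (try body) → 'A' (except NameError) → 'Q' (after the try/except). Output: EAQ

Answer: EAQ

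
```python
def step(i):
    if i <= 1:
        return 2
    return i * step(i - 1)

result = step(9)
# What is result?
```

step(9) = 9 * 8 * 7 * 6 * 5 * 4 * 3 * 2 * 2 = 725760

Answer: 725760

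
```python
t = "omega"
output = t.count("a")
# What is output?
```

Trace:
`t = "omega"` → t = 'omega'
`output = t.count("a")` → output = 1
So output = 1

Answer: 1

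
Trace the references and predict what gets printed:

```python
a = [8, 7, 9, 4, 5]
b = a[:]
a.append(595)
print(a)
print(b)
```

Key concept: slice [:] creates copy.
Step by step:
`a = [8, 7, 9, 4, 5]` → a = [8, 7, 9, 4, 5]
`b = a[:]` → b = [8, 7, 9, 4, 5]
`a.append(595)` → a = [8, 7, 9, 4, 5, 595]
`print(a)` → prints [8, 7, 9, 4, 5, 595]
`print(b)` → prints [8, 7, 9, 4, 5]

Answer:
[8, 7, 9, 4, 5, 595]
[8, 7, 9, 4, 5]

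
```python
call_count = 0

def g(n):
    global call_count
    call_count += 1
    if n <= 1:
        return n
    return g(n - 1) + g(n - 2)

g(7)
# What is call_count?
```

Calls(n) = 1 + Calls(n-1) + Calls(n-2); Calls(0)=Calls(1)=1. For n=7 this gives 41.

Answer: 41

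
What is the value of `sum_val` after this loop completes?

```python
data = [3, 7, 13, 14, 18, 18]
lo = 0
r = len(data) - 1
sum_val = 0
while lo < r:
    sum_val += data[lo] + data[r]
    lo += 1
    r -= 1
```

Sum of pairs from ends
`sum_val` takes the values: 0 → 21 → 46 → 73

Answer: 73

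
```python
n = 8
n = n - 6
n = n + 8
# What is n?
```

Trace:
`n = 8` → n = 8
`n = n - 6` → n = 2
`n = n + 8` → n = 10
So n = 10

Answer: 10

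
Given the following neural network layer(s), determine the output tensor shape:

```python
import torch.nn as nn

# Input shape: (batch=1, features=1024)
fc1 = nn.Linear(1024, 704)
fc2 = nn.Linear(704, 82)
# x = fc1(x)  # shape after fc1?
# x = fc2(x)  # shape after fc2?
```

Input: (1, 1024) -> after fc1: (1, 704) -> Output: (1, 82)

Answer: (1, 82)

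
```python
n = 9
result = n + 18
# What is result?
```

Trace:
`n = 9` → n = 9
`result = n + 18` → result = 27
So result = 27

Answer: 27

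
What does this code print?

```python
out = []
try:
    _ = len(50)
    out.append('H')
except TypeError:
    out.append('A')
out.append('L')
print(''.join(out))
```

Execution trace: 'A' (except TypeError) → 'L' (after the try/except). Output: AL

Answer: AL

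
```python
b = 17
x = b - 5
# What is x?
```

Trace:
`b = 17` → b = 17
`x = b - 5` → x = 12
So x = 12

Answer: 12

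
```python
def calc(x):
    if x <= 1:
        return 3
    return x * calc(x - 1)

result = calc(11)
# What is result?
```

calc(11) = 11 * 10 * 9 * 8 * 7 * 6 * 5 * 4 * 3 * 2 * 3 = 119750400

Answer: 119750400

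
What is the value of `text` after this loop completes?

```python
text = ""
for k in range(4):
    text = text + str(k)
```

Concatenate digits 0 to 3
`text` takes the values: "" → "0" → "01" → "012" → "0123"

Answer: "0123"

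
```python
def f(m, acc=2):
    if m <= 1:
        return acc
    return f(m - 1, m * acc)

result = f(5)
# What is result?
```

Accumulator trace (n, acc): (5, 2) -> (4, 10) -> (3, 40) -> (2, 120) -> (1, 240) -> return 240

Answer: 240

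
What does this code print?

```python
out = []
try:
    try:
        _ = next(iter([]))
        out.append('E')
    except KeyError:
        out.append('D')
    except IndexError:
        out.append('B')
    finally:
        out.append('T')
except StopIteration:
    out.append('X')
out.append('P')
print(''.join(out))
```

Execution trace: 'T' (finally) → 'X' (outer except StopIteration) → 'P' (after the try/except). Output: TXP

Answer: TXP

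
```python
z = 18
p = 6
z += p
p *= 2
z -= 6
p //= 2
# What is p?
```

Trace:
`z = 18` → z = 18
`p = 6` → p = 6
`z += p` → z = 24
`p *= 2` → p = 12
`z -= 6` → z = 18
`p //= 2` → p = 6
So p = 6

Answer: 6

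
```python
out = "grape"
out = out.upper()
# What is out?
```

Trace:
`out = "grape"` → out = 'grape'
`out = out.upper()` → out = 'GRAPE'
So out = 'GRAPE'

Answer: 'GRAPE'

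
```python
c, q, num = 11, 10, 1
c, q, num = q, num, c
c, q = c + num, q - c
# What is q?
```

Trace:
`c, q, num = 11, 10, 1` → c = 11; q = 10; num = 1
`c, q, num = q, num, c` → c = 10; q = 1; num = 11
`c, q = c + num, q - c` → c = 21; q = -9
So q = -9

Answer: -9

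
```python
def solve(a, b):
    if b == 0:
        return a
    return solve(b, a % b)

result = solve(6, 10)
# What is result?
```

solve(6, 10) -> solve(10, 6) -> solve(6, 4) -> solve(4, 2) -> solve(2, 0) -> 2

Answer: 2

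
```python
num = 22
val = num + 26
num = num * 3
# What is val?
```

Trace:
`num = 22` → num = 22
`val = num + 26` → val = 48
`num = num * 3` → num = 66
So val = 48

Answer: 48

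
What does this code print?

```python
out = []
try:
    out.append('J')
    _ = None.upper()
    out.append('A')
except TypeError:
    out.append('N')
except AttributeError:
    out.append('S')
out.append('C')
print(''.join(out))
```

Execution trace: 'J' (try body) → 'S' (except AttributeError) → 'C' (after the try/except). Output: JSC

Answer: JSC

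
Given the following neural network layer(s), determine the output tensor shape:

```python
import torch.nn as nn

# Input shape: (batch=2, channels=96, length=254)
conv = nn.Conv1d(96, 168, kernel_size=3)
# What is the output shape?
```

Input: (2, 96, 254) -> Output: (2, 168, 252)

Answer: (2, 168, 252)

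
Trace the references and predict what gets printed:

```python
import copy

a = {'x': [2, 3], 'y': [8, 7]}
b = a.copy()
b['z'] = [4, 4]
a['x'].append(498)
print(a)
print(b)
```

Key concept: shallow copy of dict with mutable values.
Step by step:
`a = {'x': [2, 3], 'y': [8, 7]}` → a = {'x': [2, 3], 'y': [8, 7]}
`b = a.copy()` → b = {'x': [2, 3], 'y': [8, 7]}
`b['z'] = [4, 4]` → b = {'x': [2, 3], 'y': [8, 7], 'z': [4, 4]}
`a['x'].append(498)` → a = {'x': [2, 3, 498], 'y': [8, 7]}; b = {'x': [2, 3, 498], 'y': [8, 7], 'z': [4, 4]}
`print(a)` → prints {'x': [2, 3, 498], 'y': [8, 7]}
`print(b)` → prints {'x': [2, 3, 498], 'y': [8, 7], 'z': [4, 4]}

Answer:
{'x': [2, 3, 498], 'y': [8, 7]}
{'x': [2, 3, 498], 'y': [8, 7], 'z': [4, 4]}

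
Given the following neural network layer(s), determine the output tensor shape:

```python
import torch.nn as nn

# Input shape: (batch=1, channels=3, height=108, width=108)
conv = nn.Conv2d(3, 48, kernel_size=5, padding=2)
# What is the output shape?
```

Input: (1, 3, 108, 108) -> Output: (1, 48, 108, 108)

Answer: (1, 48, 108, 108)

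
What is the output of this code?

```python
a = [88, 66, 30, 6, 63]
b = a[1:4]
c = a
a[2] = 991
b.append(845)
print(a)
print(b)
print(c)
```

Key concept: slice vs alias.
Step by step:
`a = [88, 66, 30, 6, 63]` → a = [88, 66, 30, 6, 63]
`b = a[1:4]` → b = [66, 30, 6]
`c = a` → c = [88, 66, 30, 6, 63] (same object as a)
`a[2] = 991` → a = [88, 66, 991, 6, 63] (same object as c); c = [88, 66, 991, 6, 63] (same object as a)
`b.append(845)` → b = [66, 30, 6, 845]
`print(a)` → prints [88, 66, 991, 6, 63]
`print(b)` → prints [66, 30, 6, 845]
`print(c)` → prints [88, 66, 991, 6, 63]

Answer:
[88, 66, 991, 6, 63]
[66, 30, 6, 845]
[88, 66, 991, 6, 63]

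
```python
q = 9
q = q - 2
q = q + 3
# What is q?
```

Trace:
`q = 9` → q = 9
`q = q - 2` → q = 7
`q = q + 3` → q = 10
So q = 10

Answer: 10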